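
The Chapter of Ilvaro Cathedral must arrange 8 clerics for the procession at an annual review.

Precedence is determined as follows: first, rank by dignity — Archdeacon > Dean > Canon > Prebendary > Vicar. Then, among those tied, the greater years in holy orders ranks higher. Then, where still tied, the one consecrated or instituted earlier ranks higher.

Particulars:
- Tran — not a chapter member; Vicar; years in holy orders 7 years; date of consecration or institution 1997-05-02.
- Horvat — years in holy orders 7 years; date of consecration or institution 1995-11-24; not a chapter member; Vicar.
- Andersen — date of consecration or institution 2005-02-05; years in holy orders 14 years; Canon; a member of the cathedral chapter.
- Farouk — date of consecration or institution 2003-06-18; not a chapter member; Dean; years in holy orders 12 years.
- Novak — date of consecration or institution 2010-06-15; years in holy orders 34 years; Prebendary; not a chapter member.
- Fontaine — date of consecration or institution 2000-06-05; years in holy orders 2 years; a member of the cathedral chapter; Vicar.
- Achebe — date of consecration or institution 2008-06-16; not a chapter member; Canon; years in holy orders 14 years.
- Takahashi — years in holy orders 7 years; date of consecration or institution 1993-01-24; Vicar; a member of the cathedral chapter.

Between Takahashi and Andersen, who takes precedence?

By dignity: Farouk (Dean); then Andersen and Achebe (Canon); then Novak (Prebendary); then Takahashi, Horvat, Tran and Fontaine (Vicar).
Andersen and Achebe both have years in holy orders 14 years, so the next rule applies.
Among Andersen and Achebe, by date of consecration or institution (earlier first): Andersen (2005-02-05) before Achebe (2008-06-16).
Among Takahashi, Horvat, Tran and Fontaine, by years in holy orders (higher first): Takahashi, Horvat and Tran (7 years) before Fontaine (2 years).
Among Takahashi, Horvat and Tran, by date of consecration or institution (earlier first): Takahashi (1993-01-24) before Horvat (1995-11-24) before Tran (1997-05-02).
So Andersen takes precedence.

Andersen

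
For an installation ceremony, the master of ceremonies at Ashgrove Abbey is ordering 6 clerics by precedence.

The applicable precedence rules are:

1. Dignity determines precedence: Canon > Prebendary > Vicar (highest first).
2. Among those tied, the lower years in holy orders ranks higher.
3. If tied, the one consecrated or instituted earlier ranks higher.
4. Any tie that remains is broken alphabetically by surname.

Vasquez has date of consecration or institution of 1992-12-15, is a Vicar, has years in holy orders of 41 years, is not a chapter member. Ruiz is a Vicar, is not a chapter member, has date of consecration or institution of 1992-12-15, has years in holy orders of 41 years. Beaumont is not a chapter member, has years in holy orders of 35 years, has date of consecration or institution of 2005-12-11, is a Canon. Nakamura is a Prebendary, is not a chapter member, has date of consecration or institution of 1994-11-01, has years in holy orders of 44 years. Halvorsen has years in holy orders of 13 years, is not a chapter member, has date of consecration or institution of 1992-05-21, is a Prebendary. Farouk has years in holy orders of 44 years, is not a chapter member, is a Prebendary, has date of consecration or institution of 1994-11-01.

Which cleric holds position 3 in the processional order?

By dignity: Beaumont (Canon); then Halvorsen, Farouk and Nakamura (Prebendary); then Ruiz and Vasquez (Vicar).
Among Halvorsen, Farouk and Nakamura, by years in holy orders (lower first): Halvorsen (13 years) before Farouk and Nakamura (44 years).
Farouk and Nakamura both have date of consecration or institution 1994-11-01, so the next rule applies.
Among Farouk and Nakamura, alphabetically by surname: Farouk before Nakamura.
Ruiz and Vasquez both have years in holy orders 41 years, so the next rule applies.
Ruiz and Vasquez both have date of consecration or institution 1992-12-15, so the next rule applies.
Among Ruiz and Vasquez, alphabetically by surname: Ruiz before Vasquez.
Order: Beaumont, Halvorsen, Farouk, Nakamura, Ruiz, Vasquez.

Farouk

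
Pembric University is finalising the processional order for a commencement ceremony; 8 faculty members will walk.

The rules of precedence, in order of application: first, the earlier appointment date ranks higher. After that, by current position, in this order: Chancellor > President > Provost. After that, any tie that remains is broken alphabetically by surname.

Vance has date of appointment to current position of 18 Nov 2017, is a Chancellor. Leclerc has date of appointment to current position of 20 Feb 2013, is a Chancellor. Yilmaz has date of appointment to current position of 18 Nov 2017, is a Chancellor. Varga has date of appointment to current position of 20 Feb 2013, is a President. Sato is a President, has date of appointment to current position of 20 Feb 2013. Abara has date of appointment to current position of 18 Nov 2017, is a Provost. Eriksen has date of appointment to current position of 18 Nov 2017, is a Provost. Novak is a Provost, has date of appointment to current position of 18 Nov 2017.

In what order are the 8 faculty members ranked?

Leclerc, Sato, Varga, Vance, Yilmaz, Abara, Eriksen, Novak

By date of appointment to current position (earlier first): Leclerc, Sato and Varga (each 20 Feb 2013); then Vance, Yilmaz, Abara, Eriksen and Novak (each 18 Nov 2017).
Among Leclerc, Sato and Varga, by current position: Leclerc (Chancellor) before Sato and Varga (President).
Among Sato and Varga, alphabetically by surname: Sato before Varga.
Among Vance, Yilmaz, Abara, Eriksen and Novak, by current position: Vance and Yilmaz (Chancellor) before Abara, Eriksen and Novak (Provost).
Among Vance and Yilmaz, alphabetically by surname: Vance before Yilmaz.
Among Abara, Eriksen and Novak, alphabetically by surname: Abara before Eriksen before Novak.
Full order: Leclerc, Sato, Varga, Vance, Yilmaz, Abara, Eriksen, Novak.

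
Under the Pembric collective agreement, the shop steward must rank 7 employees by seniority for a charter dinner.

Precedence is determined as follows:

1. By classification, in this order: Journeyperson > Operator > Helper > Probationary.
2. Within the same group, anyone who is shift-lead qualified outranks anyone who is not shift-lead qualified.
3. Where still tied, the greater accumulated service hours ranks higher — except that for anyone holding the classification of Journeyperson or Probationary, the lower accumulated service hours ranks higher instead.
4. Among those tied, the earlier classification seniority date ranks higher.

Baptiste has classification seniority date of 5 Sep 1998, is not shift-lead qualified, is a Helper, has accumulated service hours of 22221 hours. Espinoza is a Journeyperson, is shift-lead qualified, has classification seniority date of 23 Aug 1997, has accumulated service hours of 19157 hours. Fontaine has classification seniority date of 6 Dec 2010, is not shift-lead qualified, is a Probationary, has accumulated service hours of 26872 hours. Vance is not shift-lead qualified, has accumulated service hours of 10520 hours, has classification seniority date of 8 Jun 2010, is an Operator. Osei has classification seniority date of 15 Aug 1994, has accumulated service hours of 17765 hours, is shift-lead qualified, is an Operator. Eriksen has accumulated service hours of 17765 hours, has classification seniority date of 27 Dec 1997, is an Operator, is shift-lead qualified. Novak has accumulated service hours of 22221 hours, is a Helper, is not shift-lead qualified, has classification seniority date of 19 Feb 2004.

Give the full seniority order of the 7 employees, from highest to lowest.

By classification: Espinoza (Journeyperson); then Osei, Eriksen and Vance (Operator); then Baptiste and Novak (Helper); then Fontaine (Probationary).
Among Osei, Eriksen and Vance, shift-lead qualified before not shift-lead qualified: Osei and Eriksen (shift-lead qualified) before Vance (not shift-lead qualified).
Osei and Eriksen both have accumulated service hours 17765 hours, so the next rule applies.
Among Osei and Eriksen, by classification seniority date (earlier first): Osei (15 Aug 1994) before Eriksen (27 Dec 1997).
Baptiste and Novak are each not shift-lead qualified, so the next rule applies.
Baptiste and Novak both have accumulated service hours 22221 hours, so the next rule applies.
Among Baptiste and Novak, by classification seniority date (earlier first): Baptiste (5 Sep 1998) before Novak (19 Feb 2004).
Full order: Espinoza, Osei, Eriksen, Vance, Baptiste, Novak, Fontaine.

Espinoza, Osei, Eriksen, Vance, Baptiste, Novak, Fontaine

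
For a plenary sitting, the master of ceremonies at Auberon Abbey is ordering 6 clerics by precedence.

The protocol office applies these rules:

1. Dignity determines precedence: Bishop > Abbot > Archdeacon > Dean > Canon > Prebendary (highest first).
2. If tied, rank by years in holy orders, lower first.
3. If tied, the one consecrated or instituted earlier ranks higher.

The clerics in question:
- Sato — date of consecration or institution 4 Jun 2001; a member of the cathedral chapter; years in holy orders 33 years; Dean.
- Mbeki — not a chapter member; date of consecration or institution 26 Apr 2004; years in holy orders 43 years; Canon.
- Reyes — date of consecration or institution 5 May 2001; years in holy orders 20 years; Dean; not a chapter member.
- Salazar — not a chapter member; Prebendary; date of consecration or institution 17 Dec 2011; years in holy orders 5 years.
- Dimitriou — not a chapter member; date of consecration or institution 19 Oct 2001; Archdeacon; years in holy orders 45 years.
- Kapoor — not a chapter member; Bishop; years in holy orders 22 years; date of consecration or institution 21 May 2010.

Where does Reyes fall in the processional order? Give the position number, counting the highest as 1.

3

By dignity: Kapoor (Bishop); then Dimitriou (Archdeacon); then Reyes and Sato (Dean); then Mbeki (Canon); then Salazar (Prebendary).
Among Reyes and Sato, by years in holy orders (lower first): Reyes (20 years) before Sato (33 years).
Order: Kapoor, Dimitriou, Reyes, Sato, Mbeki, Salazar. So position 3.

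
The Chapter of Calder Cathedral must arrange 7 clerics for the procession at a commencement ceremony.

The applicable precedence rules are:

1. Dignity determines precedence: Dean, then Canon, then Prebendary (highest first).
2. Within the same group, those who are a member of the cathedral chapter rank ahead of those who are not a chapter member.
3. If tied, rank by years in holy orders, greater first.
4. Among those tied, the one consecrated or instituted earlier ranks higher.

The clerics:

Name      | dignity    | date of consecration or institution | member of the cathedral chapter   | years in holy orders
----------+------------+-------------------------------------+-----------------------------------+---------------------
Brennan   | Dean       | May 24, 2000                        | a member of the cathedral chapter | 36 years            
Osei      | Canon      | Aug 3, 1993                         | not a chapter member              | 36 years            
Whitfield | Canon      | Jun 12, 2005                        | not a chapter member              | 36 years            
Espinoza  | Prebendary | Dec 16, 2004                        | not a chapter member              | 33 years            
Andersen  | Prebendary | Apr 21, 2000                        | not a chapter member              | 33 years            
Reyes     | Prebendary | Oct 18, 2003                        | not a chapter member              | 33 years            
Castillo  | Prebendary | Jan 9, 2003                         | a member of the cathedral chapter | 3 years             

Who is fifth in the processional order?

Andersen

By dignity: Brennan (Dean); then Osei and Whitfield (Canon); then Castillo, Andersen, Reyes and Espinoza (Prebendary).
Osei and Whitfield are each not a chapter member, so the next rule applies.
Osei and Whitfield both have years in holy orders 36 years, so the next rule applies.
Among Osei and Whitfield, by date of consecration or institution (earlier first): Osei (Aug 3, 1993) before Whitfield (Jun 12, 2005).
Among Castillo, Andersen, Reyes and Espinoza, a member of the cathedral chapter before not a chapter member: Castillo (a member of the cathedral chapter) before Andersen, Reyes and Espinoza (not a chapter member).
Andersen, Reyes and Espinoza all have years in holy orders 33 years, so the next rule applies.
Among Andersen, Reyes and Espinoza, by date of consecration or institution (earlier first): Andersen (Apr 21, 2000) before Reyes (Oct 18, 2003) before Espinoza (Dec 16, 2004).
Order: Brennan, Osei, Whitfield, Castillo, Andersen, Reyes, Espinoza.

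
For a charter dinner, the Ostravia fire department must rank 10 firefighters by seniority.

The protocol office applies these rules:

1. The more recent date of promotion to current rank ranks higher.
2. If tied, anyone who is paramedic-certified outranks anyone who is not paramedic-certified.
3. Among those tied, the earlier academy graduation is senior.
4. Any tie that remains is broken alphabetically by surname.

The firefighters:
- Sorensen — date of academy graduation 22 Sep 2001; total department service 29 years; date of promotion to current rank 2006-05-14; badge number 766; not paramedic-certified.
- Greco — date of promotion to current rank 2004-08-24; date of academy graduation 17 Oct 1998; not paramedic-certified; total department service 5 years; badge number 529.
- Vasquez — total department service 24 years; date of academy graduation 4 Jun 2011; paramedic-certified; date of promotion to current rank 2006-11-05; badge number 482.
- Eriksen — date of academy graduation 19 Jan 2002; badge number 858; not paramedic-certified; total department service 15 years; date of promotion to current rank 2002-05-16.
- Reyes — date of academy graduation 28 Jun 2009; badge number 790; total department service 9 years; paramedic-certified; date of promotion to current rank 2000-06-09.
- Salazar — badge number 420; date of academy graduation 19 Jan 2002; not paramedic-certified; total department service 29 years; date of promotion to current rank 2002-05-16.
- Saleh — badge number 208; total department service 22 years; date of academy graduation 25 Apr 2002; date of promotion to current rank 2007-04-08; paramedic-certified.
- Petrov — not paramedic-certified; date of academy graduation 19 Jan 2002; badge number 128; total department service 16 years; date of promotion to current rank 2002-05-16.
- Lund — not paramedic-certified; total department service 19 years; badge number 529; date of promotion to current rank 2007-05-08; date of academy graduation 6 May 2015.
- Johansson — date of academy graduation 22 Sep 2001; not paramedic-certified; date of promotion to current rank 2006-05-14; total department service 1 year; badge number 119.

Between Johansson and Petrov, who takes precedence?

By date of promotion to current rank (later first): Lund (2007-05-08); then Saleh (2007-04-08); then Vasquez (2006-11-05); then Johansson and Sorensen (both 2006-05-14); then Greco (2004-08-24); then Eriksen, Petrov and Salazar (each 2002-05-16); then Reyes (2000-06-09).
Johansson and Sorensen are each not paramedic-certified, so the next rule applies.
Johansson and Sorensen both have date of academy graduation 22 Sep 2001, so the next rule applies.
Among Johansson and Sorensen, alphabetically by surname: Johansson before Sorensen.
Eriksen, Petrov and Salazar are each not paramedic-certified, so the next rule applies.
Eriksen, Petrov and Salazar all have date of academy graduation 19 Jan 2002, so the next rule applies.
Among Eriksen, Petrov and Salazar, alphabetically by surname: Eriksen before Petrov before Salazar.
So Johansson takes precedence.

Johansson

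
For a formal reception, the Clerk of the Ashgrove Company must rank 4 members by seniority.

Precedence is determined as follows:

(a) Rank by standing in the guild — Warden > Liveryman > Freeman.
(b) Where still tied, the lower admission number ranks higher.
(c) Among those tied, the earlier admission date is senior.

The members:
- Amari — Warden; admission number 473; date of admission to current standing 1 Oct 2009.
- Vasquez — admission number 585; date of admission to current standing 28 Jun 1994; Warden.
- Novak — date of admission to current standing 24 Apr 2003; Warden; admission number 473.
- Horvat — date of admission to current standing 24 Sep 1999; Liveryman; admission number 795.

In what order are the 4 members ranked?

By standing in the guild: Novak, Amari and Vasquez (Warden); then Horvat (Liveryman).
Among Novak, Amari and Vasquez, by admission number (lower first): Novak and Amari (473) before Vasquez (585).
Among Novak and Amari, by date of admission to current standing (earlier first): Novak (24 Apr 2003) before Amari (1 Oct 2009).
Full order: Novak, Amari, Vasquez, Horvat.

Novak, Amari, Vasquez, Horvat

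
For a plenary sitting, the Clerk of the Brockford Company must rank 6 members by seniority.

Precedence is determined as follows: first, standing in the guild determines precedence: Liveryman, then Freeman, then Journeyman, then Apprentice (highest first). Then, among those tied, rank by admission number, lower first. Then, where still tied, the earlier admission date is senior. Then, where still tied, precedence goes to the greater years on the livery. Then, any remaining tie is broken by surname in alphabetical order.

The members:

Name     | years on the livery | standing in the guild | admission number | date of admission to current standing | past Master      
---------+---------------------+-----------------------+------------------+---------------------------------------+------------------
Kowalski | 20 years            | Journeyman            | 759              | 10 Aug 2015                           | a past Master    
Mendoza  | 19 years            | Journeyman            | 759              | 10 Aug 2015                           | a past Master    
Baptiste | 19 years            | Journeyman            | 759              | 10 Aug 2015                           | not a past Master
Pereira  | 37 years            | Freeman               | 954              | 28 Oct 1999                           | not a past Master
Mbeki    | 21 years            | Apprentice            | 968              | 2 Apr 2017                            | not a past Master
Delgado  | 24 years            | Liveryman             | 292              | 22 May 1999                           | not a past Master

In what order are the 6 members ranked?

Delgado, Pereira, Kowalski, Baptiste, Mendoza, Mbeki

By standing in the guild: Delgado (Liveryman); then Pereira (Freeman); then Kowalski, Baptiste and Mendoza (Journeyman); then Mbeki (Apprentice).
Kowalski, Baptiste and Mendoza all have admission number 759, so the next rule applies.
Kowalski, Baptiste and Mendoza all have date of admission to current standing 10 Aug 2015, so the next rule applies.
Among Kowalski, Baptiste and Mendoza, by years on the livery (higher first): Kowalski (20 years) before Baptiste and Mendoza (19 years).
Among Baptiste and Mendoza, alphabetically by surname: Baptiste before Mendoza.
Full order: Delgado, Pereira, Kowalski, Baptiste, Mendoza, Mbeki.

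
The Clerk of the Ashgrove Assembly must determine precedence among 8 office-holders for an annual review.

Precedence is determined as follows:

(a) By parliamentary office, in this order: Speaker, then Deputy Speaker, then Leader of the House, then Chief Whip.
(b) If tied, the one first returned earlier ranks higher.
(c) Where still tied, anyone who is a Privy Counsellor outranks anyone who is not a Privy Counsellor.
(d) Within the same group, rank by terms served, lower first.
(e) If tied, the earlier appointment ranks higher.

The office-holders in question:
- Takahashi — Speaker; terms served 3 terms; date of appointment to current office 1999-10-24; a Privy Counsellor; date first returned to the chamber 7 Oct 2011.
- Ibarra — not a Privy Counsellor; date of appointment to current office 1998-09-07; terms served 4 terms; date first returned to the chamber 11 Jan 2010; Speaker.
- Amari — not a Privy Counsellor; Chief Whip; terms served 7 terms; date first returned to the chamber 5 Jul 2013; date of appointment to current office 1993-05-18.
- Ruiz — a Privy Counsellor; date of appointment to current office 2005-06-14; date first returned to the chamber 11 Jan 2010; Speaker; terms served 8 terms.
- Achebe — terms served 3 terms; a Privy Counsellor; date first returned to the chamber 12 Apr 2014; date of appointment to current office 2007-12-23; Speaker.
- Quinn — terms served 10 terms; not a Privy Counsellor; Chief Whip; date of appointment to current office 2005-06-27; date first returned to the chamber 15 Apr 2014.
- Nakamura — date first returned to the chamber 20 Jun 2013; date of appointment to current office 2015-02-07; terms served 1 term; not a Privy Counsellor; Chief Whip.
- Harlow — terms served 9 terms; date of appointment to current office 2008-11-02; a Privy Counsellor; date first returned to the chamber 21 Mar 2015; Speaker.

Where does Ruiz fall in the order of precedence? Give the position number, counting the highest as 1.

By parliamentary office: Ruiz, Ibarra, Takahashi, Achebe and Harlow (Speaker); then Nakamura, Amari and Quinn (Chief Whip).
Among Ruiz, Ibarra, Takahashi, Achebe and Harlow, by date first returned to the chamber (earlier first): Ruiz and Ibarra (11 Jan 2010) before Takahashi (7 Oct 2011) before Achebe (12 Apr 2014) before Harlow (21 Mar 2015).
Among Ruiz and Ibarra, a Privy Counsellor before not a Privy Counsellor: Ruiz (a Privy Counsellor) before Ibarra (not a Privy Counsellor).
Among Nakamura, Amari and Quinn, by date first returned to the chamber (earlier first): Nakamura (20 Jun 2013) before Amari (5 Jul 2013) before Quinn (15 Apr 2014).
Order: Ruiz, Ibarra, Takahashi, Achebe, Harlow, Nakamura, Amari, Quinn. So position 1.

1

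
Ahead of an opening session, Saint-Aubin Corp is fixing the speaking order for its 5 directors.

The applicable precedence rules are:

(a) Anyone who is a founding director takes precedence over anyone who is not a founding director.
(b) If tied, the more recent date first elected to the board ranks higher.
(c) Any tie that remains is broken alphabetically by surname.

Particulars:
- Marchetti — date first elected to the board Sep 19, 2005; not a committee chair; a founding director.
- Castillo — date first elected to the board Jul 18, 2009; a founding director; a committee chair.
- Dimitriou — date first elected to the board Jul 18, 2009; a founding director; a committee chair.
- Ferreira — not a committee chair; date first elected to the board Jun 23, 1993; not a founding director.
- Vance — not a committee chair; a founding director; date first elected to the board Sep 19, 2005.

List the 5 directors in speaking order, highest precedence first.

By the first rule: Castillo, Dimitriou, Marchetti and Vance (each a founding director); then Ferreira (not a founding director).
Among Castillo, Dimitriou, Marchetti and Vance, by date first elected to the board (later first): Castillo and Dimitriou (Jul 18, 2009) before Marchetti and Vance (Sep 19, 2005).
Among Castillo and Dimitriou, alphabetically by surname: Castillo before Dimitriou.
Among Marchetti and Vance, alphabetically by surname: Marchetti before Vance.
Full order: Castillo, Dimitriou, Marchetti, Vance, Ferreira.

Castillo, Dimitriou, Marchetti, Vance, Ferreira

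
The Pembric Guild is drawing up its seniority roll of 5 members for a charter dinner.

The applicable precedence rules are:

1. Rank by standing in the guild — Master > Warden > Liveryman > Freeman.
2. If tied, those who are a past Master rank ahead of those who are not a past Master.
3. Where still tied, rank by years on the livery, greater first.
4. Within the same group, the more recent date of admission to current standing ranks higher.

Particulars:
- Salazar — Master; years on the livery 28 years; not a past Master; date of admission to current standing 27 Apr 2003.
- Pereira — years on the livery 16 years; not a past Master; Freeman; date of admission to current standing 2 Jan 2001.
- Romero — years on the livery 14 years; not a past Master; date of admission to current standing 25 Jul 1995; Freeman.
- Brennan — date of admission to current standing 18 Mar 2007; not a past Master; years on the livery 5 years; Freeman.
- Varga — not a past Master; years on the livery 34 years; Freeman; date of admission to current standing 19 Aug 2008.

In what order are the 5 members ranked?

By standing in the guild: Salazar (Master); then Varga, Pereira, Romero and Brennan (Freeman).
Varga, Pereira, Romero and Brennan are each not a past Master, so the next rule applies.
Among Varga, Pereira, Romero and Brennan, by years on the livery (higher first): Varga (34 years) before Pereira (16 years) before Romero (14 years) before Brennan (5 years).
Full order: Salazar, Varga, Pereira, Romero, Brennan.

Salazar, Varga, Pereira, Romero, Brennan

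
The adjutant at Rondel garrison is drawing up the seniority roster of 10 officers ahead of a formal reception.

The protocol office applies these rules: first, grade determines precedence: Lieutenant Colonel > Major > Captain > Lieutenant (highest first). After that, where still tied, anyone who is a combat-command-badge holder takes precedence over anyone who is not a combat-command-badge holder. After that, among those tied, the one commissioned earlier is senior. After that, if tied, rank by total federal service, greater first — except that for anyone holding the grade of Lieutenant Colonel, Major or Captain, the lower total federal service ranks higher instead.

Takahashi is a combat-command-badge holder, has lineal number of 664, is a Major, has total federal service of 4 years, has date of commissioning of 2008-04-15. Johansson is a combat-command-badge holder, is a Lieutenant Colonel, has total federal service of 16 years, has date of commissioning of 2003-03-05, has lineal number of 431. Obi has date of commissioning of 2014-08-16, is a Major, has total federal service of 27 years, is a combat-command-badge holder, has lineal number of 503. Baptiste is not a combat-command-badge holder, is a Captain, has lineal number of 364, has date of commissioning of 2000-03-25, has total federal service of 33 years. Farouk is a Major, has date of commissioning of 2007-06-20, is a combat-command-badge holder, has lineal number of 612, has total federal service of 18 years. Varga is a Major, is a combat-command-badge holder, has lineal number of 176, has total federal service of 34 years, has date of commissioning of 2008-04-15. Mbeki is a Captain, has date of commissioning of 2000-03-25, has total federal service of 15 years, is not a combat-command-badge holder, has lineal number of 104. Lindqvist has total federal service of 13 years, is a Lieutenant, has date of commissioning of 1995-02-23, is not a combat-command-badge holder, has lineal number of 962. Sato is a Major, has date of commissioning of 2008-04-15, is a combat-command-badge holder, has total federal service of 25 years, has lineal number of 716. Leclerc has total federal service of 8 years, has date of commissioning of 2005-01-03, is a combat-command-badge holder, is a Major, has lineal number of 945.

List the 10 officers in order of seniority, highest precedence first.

By grade: Johansson (Lieutenant Colonel); then Leclerc, Farouk, Takahashi, Sato, Varga and Obi (Major); then Mbeki and Baptiste (Captain); then Lindqvist (Lieutenant).
Leclerc, Farouk, Takahashi, Sato, Varga and Obi are each a combat-command-badge holder, so the next rule applies.
Among Leclerc, Farouk, Takahashi, Sato, Varga and Obi, by date of commissioning (earlier first): Leclerc (2005-01-03) before Farouk (2007-06-20) before Takahashi, Sato and Varga (2008-04-15) before Obi (2014-08-16).
Among Takahashi, Sato and Varga, by total federal service (lower first) (reversed rule for this group): Takahashi (4 years) before Sato (25 years) before Varga (34 years).
Mbeki and Baptiste are each not a combat-command-badge holder, so the next rule applies.
Mbeki and Baptiste both have date of commissioning 2000-03-25, so the next rule applies.
Among Mbeki and Baptiste, by total federal service (lower first) (reversed rule for this group): Mbeki (15 years) before Baptiste (33 years).
Full order: Johansson, Leclerc, Farouk, Takahashi, Sato, Varga, Obi, Mbeki, Baptiste, Lindqvist.

Johansson, Leclerc, Farouk, Takahashi, Sato, Varga, Obi, Mbeki, Baptiste, Lindqvist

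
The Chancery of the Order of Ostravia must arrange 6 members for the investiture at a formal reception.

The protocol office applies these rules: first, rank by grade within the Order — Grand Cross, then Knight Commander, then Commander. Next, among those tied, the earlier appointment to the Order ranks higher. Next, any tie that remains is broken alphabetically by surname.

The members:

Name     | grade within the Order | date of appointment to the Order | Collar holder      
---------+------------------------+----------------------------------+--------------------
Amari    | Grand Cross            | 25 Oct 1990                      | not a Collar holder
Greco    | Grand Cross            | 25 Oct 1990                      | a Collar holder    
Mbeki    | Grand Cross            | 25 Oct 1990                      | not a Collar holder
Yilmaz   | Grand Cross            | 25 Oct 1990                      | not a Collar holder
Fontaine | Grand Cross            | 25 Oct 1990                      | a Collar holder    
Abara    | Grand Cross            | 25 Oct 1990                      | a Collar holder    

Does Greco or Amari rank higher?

Amari

By grade within the Order: Abara, Amari, Fontaine, Greco, Mbeki and Yilmaz (Grand Cross).
Abara, Amari, Fontaine, Greco, Mbeki and Yilmaz all have date of appointment to the Order 25 Oct 1990, so the next rule applies.
Among Abara, Amari, Fontaine, Greco, Mbeki and Yilmaz, alphabetically by surname: Abara before Amari before Fontaine before Greco before Mbeki before Yilmaz.
So Amari takes precedence.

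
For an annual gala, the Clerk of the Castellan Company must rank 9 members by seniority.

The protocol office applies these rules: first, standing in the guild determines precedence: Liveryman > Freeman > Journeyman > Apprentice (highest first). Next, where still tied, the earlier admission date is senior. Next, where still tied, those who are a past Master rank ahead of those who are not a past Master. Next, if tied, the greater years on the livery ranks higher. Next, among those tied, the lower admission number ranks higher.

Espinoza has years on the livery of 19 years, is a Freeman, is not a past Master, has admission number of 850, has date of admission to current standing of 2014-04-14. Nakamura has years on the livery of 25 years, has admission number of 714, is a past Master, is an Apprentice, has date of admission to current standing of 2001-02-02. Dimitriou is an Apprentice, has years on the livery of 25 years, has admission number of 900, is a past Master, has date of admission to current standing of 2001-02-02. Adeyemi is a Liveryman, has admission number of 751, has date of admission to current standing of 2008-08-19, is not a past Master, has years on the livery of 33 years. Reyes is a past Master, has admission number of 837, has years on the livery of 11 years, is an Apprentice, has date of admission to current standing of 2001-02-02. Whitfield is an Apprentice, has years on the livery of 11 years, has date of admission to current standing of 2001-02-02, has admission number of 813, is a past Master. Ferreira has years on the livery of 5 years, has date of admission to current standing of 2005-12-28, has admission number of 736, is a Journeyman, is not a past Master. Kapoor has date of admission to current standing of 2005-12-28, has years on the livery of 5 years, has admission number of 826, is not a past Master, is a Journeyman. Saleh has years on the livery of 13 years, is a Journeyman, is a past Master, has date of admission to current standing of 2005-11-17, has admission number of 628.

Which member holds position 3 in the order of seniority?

Saleh

By standing in the guild: Adeyemi (Liveryman); then Espinoza (Freeman); then Saleh, Ferreira and Kapoor (Journeyman); then Nakamura, Dimitriou, Whitfield and Reyes (Apprentice).
Among Saleh, Ferreira and Kapoor, by date of admission to current standing (earlier first): Saleh (2005-11-17) before Ferreira and Kapoor (2005-12-28).
Ferreira and Kapoor are each not a past Master, so the next rule applies.
Ferreira and Kapoor both have years on the livery 5 years, so the next rule applies.
Among Ferreira and Kapoor, by admission number (lower first): Ferreira (736) before Kapoor (826).
Nakamura, Dimitriou, Whitfield and Reyes all have date of admission to current standing 2001-02-02, so the next rule applies.
Nakamura, Dimitriou, Whitfield and Reyes are each a past Master, so the next rule applies.
Among Nakamura, Dimitriou, Whitfield and Reyes, by years on the livery (higher first): Nakamura and Dimitriou (25 years) before Whitfield and Reyes (11 years).
Among Nakamura and Dimitriou, by admission number (lower first): Nakamura (714) before Dimitriou (900).
Among Whitfield and Reyes, by admission number (lower first): Whitfield (813) before Reyes (837).
Order: Adeyemi, Espinoza, Saleh, Ferreira, Kapoor, Nakamura, Dimitriou, Whitfield, Reyes.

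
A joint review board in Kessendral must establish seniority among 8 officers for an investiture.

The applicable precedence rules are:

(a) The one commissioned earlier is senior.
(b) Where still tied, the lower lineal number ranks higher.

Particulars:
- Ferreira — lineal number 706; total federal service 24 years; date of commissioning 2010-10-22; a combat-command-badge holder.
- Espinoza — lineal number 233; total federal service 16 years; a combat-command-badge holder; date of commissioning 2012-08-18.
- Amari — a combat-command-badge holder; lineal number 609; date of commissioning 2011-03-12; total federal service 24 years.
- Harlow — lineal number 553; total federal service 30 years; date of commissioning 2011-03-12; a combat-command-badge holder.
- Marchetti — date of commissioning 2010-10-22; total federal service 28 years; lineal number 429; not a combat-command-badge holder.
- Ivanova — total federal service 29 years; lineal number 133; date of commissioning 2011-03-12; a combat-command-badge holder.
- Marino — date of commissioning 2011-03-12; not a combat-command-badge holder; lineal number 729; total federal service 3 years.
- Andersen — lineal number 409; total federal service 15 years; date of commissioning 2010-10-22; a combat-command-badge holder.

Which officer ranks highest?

Andersen

By date of commissioning (earlier first): Andersen, Marchetti and Ferreira (each 2010-10-22); then Ivanova, Harlow, Amari and Marino (each 2011-03-12); then Espinoza (2012-08-18).
Among Andersen, Marchetti and Ferreira, by lineal number (lower first): Andersen (409) before Marchetti (429) before Ferreira (706).
Among Ivanova, Harlow, Amari and Marino, by lineal number (lower first): Ivanova (133) before Harlow (553) before Amari (609) before Marino (729).
Order: Andersen, Marchetti, Ferreira, Ivanova, Harlow, Amari, Marino, Espinoza.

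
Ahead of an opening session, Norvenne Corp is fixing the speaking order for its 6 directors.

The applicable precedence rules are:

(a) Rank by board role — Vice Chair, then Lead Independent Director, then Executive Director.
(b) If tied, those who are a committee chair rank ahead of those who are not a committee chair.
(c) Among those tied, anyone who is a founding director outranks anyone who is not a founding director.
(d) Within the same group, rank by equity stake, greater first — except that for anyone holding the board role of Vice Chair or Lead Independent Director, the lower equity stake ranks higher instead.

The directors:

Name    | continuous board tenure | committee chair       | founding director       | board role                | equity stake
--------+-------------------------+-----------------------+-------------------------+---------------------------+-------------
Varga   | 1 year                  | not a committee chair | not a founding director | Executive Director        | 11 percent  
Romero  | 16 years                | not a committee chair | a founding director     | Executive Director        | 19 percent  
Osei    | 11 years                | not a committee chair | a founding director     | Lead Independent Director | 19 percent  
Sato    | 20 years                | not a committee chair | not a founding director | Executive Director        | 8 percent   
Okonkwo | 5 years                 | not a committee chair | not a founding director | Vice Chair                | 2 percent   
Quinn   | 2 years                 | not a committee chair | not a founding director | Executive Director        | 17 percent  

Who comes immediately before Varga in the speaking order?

By board role: Okonkwo (Vice Chair); then Osei (Lead Independent Director); then Romero, Quinn, Varga and Sato (Executive Director).
Romero, Quinn, Varga and Sato are each not a committee chair, so the next rule applies.
Among Romero, Quinn, Varga and Sato, a founding director before not a founding director: Romero (a founding director) before Quinn, Varga and Sato (not a founding director).
Among Quinn, Varga and Sato, by equity stake (higher first): Quinn (17 percent) before Varga (11 percent) before Sato (8 percent).
Order: Okonkwo, Osei, Romero, Quinn, Varga, Sato.

Quinn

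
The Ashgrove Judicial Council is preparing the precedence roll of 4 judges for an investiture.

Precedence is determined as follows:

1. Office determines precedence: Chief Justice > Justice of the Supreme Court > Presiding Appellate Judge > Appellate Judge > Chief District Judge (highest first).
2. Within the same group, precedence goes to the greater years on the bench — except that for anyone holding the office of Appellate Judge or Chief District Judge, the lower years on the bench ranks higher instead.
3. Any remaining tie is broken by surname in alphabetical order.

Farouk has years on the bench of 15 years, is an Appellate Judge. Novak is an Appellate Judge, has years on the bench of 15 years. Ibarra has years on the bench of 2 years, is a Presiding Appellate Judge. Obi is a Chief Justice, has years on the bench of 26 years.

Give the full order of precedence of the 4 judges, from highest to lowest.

By office: Obi (Chief Justice); then Ibarra (Presiding Appellate Judge); then Farouk and Novak (Appellate Judge).
Farouk and Novak both have years on the bench 15 years, so the next rule applies.
Among Farouk and Novak, alphabetically by surname: Farouk before Novak.
Full order: Obi, Ibarra, Farouk, Novak.

Obi, Ibarra, Farouk, Novak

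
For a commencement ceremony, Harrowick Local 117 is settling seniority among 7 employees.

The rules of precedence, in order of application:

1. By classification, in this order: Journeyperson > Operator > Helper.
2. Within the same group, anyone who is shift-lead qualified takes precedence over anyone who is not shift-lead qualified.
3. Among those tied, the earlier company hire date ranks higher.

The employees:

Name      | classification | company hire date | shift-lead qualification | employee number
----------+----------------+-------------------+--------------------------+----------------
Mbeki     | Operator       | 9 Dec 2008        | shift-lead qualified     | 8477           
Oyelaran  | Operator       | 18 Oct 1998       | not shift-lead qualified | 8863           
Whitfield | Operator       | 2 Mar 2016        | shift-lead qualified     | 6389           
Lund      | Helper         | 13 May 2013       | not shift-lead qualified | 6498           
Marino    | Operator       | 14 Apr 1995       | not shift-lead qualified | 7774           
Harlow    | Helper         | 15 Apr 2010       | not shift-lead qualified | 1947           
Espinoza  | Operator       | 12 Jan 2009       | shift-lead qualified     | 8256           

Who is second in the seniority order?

By classification: Mbeki, Espinoza, Whitfield, Marino and Oyelaran (Operator); then Harlow and Lund (Helper).
Among Mbeki, Espinoza, Whitfield, Marino and Oyelaran, shift-lead qualified before not shift-lead qualified: Mbeki, Espinoza and Whitfield (shift-lead qualified) before Marino and Oyelaran (not shift-lead qualified).
Among Mbeki, Espinoza and Whitfield, by company hire date (earlier first): Mbeki (9 Dec 2008) before Espinoza (12 Jan 2009) before Whitfield (2 Mar 2016).
Among Marino and Oyelaran, by company hire date (earlier first): Marino (14 Apr 1995) before Oyelaran (18 Oct 1998).
Harlow and Lund are each not shift-lead qualified, so the next rule applies.
Among Harlow and Lund, by company hire date (earlier first): Harlow (15 Apr 2010) before Lund (13 May 2013).
Order: Mbeki, Espinoza, Whitfield, Marino, Oyelaran, Harlow, Lund.

Espinoza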